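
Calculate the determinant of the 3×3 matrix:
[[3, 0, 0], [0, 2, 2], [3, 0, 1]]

Expansion along first row:
det = 3·det([[2,2],[0,1]]) - 0·det([[0,2],[3,1]]) + 0·det([[0,2],[3,0]])
    = 3·(2·1 - 2·0) - 0·(0·1 - 2·3) + 0·(0·0 - 2·3)
    = 3·2 - 0·-6 + 0·-6
    = 6 + 0 + 0 = 6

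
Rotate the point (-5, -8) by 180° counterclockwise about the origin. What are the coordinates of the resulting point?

Rotation matrix for 180°: [[cos 180°, -sin 180°], [sin 180°, cos 180°]] = [[-1, 0], [0, -1]]
[[-1, 0], [0, -1]] × [-5, -8]ᵀ = [5, 8]ᵀ
Result: (5, 8)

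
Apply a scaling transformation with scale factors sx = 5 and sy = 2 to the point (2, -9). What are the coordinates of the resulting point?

Scaling matrix:
[[5, 0], [0, 2]]
Result: (2 × 5, -9 × 2) = (10, -18)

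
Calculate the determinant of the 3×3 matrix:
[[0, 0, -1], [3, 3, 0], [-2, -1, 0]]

Expansion along first row:
det = 0·det([[3,0],[-1,0]]) - 0·det([[3,0],[-2,0]]) + -1·det([[3,3],[-2,-1]])
    = 0·(3·0 - 0·-1) - 0·(3·0 - 0·-2) + -1·(3·-1 - 3·-2)
    = 0·0 - 0·0 + -1·3
    = 0 + 0 + -3 = -3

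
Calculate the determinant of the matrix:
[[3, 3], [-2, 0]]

For a 2×2 matrix [[a, b], [c, d]], det = ad - bc
det = (3)(0) - (3)(-2) = 0 - -6 = 6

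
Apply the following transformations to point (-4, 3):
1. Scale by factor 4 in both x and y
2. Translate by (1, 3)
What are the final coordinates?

Step 1: Scale (-4, 3) by 4 → (-16, 12)
Step 2: Translate by (1, 3) → (-15, 15)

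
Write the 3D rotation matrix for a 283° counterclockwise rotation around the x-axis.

Rotation matrix for counterclockwise 283° around x-axis:
cos(283°) = 0.2250, sin(283°) = -0.9744
Result: [[1, 0, 0], [0, 0.2250, 0.9744], [0, -0.9744, 0.2250]]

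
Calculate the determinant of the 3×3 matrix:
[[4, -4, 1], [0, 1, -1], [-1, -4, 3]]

Expansion along first row:
det = 4·det([[1,-1],[-4,3]]) - -4·det([[0,-1],[-1,3]]) + 1·det([[0,1],[-1,-4]])
    = 4·(1·3 - -1·-4) - -4·(0·3 - -1·-1) + 1·(0·-4 - 1·-1)
    = 4·-1 - -4·-1 + 1·1
    = -4 + -4 + 1 = -7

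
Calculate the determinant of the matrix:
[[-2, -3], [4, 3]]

For a 2×2 matrix [[a, b], [c, d]], det = ad - bc
det = (-2)(3) - (-3)(4) = -6 - -12 = 6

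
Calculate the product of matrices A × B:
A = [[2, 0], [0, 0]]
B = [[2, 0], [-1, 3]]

Matrix multiplication:
C[0][0] = 2×2 + 0×-1 = 4
C[0][1] = 2×0 + 0×3 = 0
C[1][0] = 0×2 + 0×-1 = 0
C[1][1] = 0×0 + 0×3 = 0
Result: [[4, 0], [0, 0]]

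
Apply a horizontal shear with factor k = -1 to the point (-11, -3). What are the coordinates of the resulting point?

Shear matrix for horizontal shear with factor k = -1:
[[1, -1], [0, 1]]
Result: (-11, -3) → (-8, -3)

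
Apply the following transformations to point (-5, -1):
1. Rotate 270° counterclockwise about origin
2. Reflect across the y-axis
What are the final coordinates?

Step 1: Rotate 270° → (-1, 5)
Step 2: Reflect across y-axis → (1, 5)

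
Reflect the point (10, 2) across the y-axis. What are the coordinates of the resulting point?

Reflection across y-axis: (10, 2) → (-10, 2)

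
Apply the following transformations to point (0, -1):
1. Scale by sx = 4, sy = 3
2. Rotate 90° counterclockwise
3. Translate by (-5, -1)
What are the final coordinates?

Step 1: Scale → (0, -3)
Step 2: Rotate 90° → (3, 0)
Step 3: Translate → (-2, -1)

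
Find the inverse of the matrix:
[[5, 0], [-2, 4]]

For [[a,b],[c,d]], inverse = (1/det)·[[d,-b],[-c,a]]
det = (5)(4) - (0)(-2) = 20 - 0 = 20
Inverse = (1/20)·[[4, 0], [2, 5]]
= [[1/5, 0], [1/10, 1/4]]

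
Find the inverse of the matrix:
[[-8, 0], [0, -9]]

For [[a,b],[c,d]], inverse = (1/det)·[[d,-b],[-c,a]]
det = (-8)(-9) - (0)(0) = 72 - 0 = 72
Inverse = (1/72)·[[-9, 0], [0, -8]]
= [[-1/8, 0], [0, -1/9]]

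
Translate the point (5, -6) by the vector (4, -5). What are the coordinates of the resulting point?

Translation by (4, -5) (homogeneous matrix [[1, 0, 4], [0, 1, -5], [0, 0, 1]]):
x' = 5 + 4 = 9
y' = -6 + -5 = -11
Result: (9, -11)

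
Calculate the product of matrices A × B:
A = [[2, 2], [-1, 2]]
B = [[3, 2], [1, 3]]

Matrix multiplication:
C[0][0] = 2×3 + 2×1 = 8
C[0][1] = 2×2 + 2×3 = 10
C[1][0] = -1×3 + 2×1 = -1
C[1][1] = -1×2 + 2×3 = 4
Result: [[8, 10], [-1, 4]]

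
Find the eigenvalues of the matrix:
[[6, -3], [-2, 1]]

Characteristic equation: det(A - λI) = 0
λ² - (trace)λ + (det) = 0
trace = 6 + 1 = 7, det = (6)(1) - (-3)(-2) = 0
λ² - (7)λ + (0) = 0
λ = (7 ± √((7)² - 4·(0))) / 2 = (7 ± √49) / 2
Solving: λ = 0, 7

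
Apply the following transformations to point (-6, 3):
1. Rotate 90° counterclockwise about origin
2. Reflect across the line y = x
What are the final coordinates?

Step 1: Rotate 90° → (-3, -6)
Step 2: Reflect across line y = x → (-6, -3)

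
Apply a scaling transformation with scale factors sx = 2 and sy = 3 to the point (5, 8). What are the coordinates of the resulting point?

Scaling matrix:
[[2, 0], [0, 3]]
Result: (5 × 2, 8 × 3) = (10, 24)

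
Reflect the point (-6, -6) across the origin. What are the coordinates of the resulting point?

Reflection across origin: (-6, -6) → (6, 6)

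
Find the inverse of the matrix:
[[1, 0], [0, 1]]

For [[a,b],[c,d]], inverse = (1/det)·[[d,-b],[-c,a]]
det = (1)(1) - (0)(0) = 1 - 0 = 1
Inverse = [[1, 0], [0, 1]]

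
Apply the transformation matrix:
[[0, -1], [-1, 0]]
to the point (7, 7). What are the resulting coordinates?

Matrix multiplication:
[[0, -1], [-1, 0]] × [7, 7]ᵀ
= [(0)(7) + (-1)(7), (-1)(7) + (0)(7)]ᵀ
= [-7, -7]ᵀ
Result: (-7, -7)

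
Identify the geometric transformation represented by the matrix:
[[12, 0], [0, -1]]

This matrix represents: non-uniform scaling by sx = 12, sy = -1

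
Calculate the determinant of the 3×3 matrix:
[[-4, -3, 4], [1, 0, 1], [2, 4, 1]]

Expansion along first row:
det = -4·det([[0,1],[4,1]]) - -3·det([[1,1],[2,1]]) + 4·det([[1,0],[2,4]])
    = -4·(0·1 - 1·4) - -3·(1·1 - 1·2) + 4·(1·4 - 0·2)
    = -4·-4 - -3·-1 + 4·4
    = 16 + -3 + 16 = 29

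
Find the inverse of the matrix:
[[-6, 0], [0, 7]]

For [[a,b],[c,d]], inverse = (1/det)·[[d,-b],[-c,a]]
det = (-6)(7) - (0)(0) = -42 - 0 = -42
Inverse = (1/-42)·[[7, 0], [0, -6]]
= [[-1/6, 0], [0, 1/7]]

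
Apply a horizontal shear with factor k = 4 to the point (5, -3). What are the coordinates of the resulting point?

Shear matrix for horizontal shear with factor k = 4:
[[1, 4], [0, 1]]
Result: (5, -3) → (-7, -3)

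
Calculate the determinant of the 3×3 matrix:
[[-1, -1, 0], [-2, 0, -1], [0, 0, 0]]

Expansion along first row:
det = -1·det([[0,-1],[0,0]]) - -1·det([[-2,-1],[0,0]]) + 0·det([[-2,0],[0,0]])
    = -1·(0·0 - -1·0) - -1·(-2·0 - -1·0) + 0·(-2·0 - 0·0)
    = -1·0 - -1·0 + 0·0
    = 0 + 0 + 0 = 0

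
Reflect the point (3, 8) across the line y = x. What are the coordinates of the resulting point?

Reflection across line y = x: (3, 8) → (8, 3)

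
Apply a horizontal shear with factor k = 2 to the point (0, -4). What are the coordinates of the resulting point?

Shear matrix for horizontal shear with factor k = 2:
[[1, 2], [0, 1]]
Result: (0, -4) → (-8, -4)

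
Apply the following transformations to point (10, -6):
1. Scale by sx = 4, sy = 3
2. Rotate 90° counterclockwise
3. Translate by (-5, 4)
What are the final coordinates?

Step 1: Scale → (40, -18)
Step 2: Rotate 90° → (18, 40)
Step 3: Translate → (13, 44)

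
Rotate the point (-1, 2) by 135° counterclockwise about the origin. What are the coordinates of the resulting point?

Rotation matrix for 135°: [[cos 135°, -sin 135°], [sin 135°, cos 135°]] ≈ [[-0.707107, -0.707107], [0.707107, -0.707107]]
[[-0.707107, -0.707107], [0.707107, -0.707107]] × [-1, 2]ᵀ ≈ [-0.7071, -2.1213]ᵀ
Result: (-0.7071, -2.1213)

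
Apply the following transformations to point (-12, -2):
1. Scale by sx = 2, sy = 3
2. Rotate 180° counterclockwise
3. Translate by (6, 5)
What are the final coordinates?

Step 1: Scale → (-24, -6)
Step 2: Rotate 180° → (24, 6)
Step 3: Translate → (30, 11)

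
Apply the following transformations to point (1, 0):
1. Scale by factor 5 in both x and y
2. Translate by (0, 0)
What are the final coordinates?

Step 1: Scale (1, 0) by 5 → (5, 0)
Step 2: Translate by (0, 0) → (5, 0)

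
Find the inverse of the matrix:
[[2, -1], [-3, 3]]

For [[a,b],[c,d]], inverse = (1/det)·[[d,-b],[-c,a]]
det = (2)(3) - (-1)(-3) = 6 - 3 = 3
Inverse = (1/3)·[[3, 1], [3, 2]]
= [[1, 1/3], [1, 2/3]]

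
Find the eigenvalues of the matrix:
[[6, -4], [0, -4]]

Characteristic equation: det(A - λI) = 0
λ² - (trace)λ + (det) = 0
trace = 6 + -4 = 2, det = (6)(-4) - (-4)(0) = -24
λ² - (2)λ + (-24) = 0
λ = (2 ± √((2)² - 4·(-24))) / 2 = (2 ± √100) / 2
Solving: λ = -4, 6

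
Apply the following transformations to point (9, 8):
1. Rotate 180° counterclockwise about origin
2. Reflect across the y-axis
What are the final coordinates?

Step 1: Rotate 180° → (-9, -8)
Step 2: Reflect across y-axis → (9, -8)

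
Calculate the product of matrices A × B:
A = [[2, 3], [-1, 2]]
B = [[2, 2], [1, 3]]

Matrix multiplication:
C[0][0] = 2×2 + 3×1 = 7
C[0][1] = 2×2 + 3×3 = 13
C[1][0] = -1×2 + 2×1 = 0
C[1][1] = -1×2 + 2×3 = 4
Result: [[7, 13], [0, 4]]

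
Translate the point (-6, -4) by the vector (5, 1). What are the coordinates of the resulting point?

Translation by (5, 1) (homogeneous matrix [[1, 0, 5], [0, 1, 1], [0, 0, 1]]):
x' = -6 + 5 = -1
y' = -4 + 1 = -3
Result: (-1, -3)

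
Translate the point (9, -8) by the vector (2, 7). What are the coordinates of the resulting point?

Translation by (2, 7) (homogeneous matrix [[1, 0, 2], [0, 1, 7], [0, 0, 1]]):
x' = 9 + 2 = 11
y' = -8 + 7 = -1
Result: (11, -1)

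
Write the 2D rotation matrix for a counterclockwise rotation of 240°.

Rotation matrix formula: [[cos θ, -sin θ], [sin θ, cos θ]]
For θ = 240°:
cos(240°) = -1/2
sin(240°) = -√3/2
Result: [[-1/2, √3/2], [-√3/2, -1/2]]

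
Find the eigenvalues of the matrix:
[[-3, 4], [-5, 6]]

Characteristic equation: det(A - λI) = 0
λ² - (trace)λ + (det) = 0
trace = -3 + 6 = 3, det = (-3)(6) - (4)(-5) = 2
λ² - (3)λ + (2) = 0
λ = (3 ± √((3)² - 4·(2))) / 2 = (3 ± √1) / 2
Solving: λ = 1, 2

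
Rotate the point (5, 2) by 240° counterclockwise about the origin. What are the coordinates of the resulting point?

Rotation matrix for 240°: [[cos 240°, -sin 240°], [sin 240°, cos 240°]] ≈ [[-0.500000, 0.866025], [-0.866025, -0.500000]]
[[-0.500000, 0.866025], [-0.866025, -0.500000]] × [5, 2]ᵀ ≈ [-0.7679, -5.3301]ᵀ
Result: (-0.7679, -5.3301)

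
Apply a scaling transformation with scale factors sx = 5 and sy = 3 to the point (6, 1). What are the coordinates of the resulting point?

Scaling matrix:
[[5, 0], [0, 3]]
Result: (6 × 5, 1 × 3) = (30, 3)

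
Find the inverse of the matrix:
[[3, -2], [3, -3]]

For [[a,b],[c,d]], inverse = (1/det)·[[d,-b],[-c,a]]
det = (3)(-3) - (-2)(3) = -9 - -6 = -3
Inverse = (1/-3)·[[-3, 2], [-3, 3]]
= [[1, -2/3], [1, -1]]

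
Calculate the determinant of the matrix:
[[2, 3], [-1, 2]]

For a 2×2 matrix [[a, b], [c, d]], det = ad - bc
det = (2)(2) - (3)(-1) = 4 - -3 = 7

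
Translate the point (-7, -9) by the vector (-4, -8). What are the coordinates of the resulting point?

Translation by (-4, -8) (homogeneous matrix [[1, 0, -4], [0, 1, -8], [0, 0, 1]]):
x' = -7 + -4 = -11
y' = -9 + -8 = -17
Result: (-11, -17)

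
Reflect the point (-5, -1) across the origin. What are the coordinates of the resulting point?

Reflection across origin: (-5, -1) → (5, 1)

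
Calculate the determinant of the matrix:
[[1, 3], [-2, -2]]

For a 2×2 matrix [[a, b], [c, d]], det = ad - bc
det = (1)(-2) - (3)(-2) = -2 - -6 = 4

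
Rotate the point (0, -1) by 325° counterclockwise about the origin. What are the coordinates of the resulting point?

Rotation matrix for 325°: [[cos 325°, -sin 325°], [sin 325°, cos 325°]] ≈ [[0.819152, 0.573576], [-0.573576, 0.819152]]
[[0.819152, 0.573576], [-0.573576, 0.819152]] × [0, -1]ᵀ ≈ [-0.5736, -0.8192]ᵀ
Result: (-0.5736, -0.8192)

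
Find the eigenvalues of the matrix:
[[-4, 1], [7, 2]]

Characteristic equation: det(A - λI) = 0
λ² - (trace)λ + (det) = 0
trace = -4 + 2 = -2, det = (-4)(2) - (1)(7) = -15
λ² - (-2)λ + (-15) = 0
λ = (-2 ± √((-2)² - 4·(-15))) / 2 = (-2 ± √64) / 2
Solving: λ = -5, 3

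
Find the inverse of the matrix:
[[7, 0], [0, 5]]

For [[a,b],[c,d]], inverse = (1/det)·[[d,-b],[-c,a]]
det = (7)(5) - (0)(0) = 35 - 0 = 35
Inverse = (1/35)·[[5, 0], [0, 7]]
= [[1/7, 0], [0, 1/5]]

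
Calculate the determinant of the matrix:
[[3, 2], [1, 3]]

For a 2×2 matrix [[a, b], [c, d]], det = ad - bc
det = (3)(3) - (2)(1) = 9 - 2 = 7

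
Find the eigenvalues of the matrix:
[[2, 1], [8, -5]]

Characteristic equation: det(A - λI) = 0
λ² - (trace)λ + (det) = 0
trace = 2 + -5 = -3, det = (2)(-5) - (1)(8) = -18
λ² - (-3)λ + (-18) = 0
λ = (-3 ± √((-3)² - 4·(-18))) / 2 = (-3 ± √81) / 2
Solving: λ = -6, 3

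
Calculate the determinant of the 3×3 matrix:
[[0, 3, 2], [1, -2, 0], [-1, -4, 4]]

Expansion along first row:
det = 0·det([[-2,0],[-4,4]]) - 3·det([[1,0],[-1,4]]) + 2·det([[1,-2],[-1,-4]])
    = 0·(-2·4 - 0·-4) - 3·(1·4 - 0·-1) + 2·(1·-4 - -2·-1)
    = 0·-8 - 3·4 + 2·-6
    = 0 + -12 + -12 = -24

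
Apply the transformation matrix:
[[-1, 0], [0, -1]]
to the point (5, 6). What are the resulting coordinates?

Matrix multiplication:
[[-1, 0], [0, -1]] × [5, 6]ᵀ
= [(-1)(5) + (0)(6), (0)(5) + (-1)(6)]ᵀ
= [-5, -6]ᵀ
Result: (-5, -6)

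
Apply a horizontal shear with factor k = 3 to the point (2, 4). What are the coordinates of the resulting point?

Shear matrix for horizontal shear with factor k = 3:
[[1, 3], [0, 1]]
Result: (2, 4) → (14, 4)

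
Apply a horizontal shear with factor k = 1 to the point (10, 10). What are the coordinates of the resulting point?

Shear matrix for horizontal shear with factor k = 1:
[[1, 1], [0, 1]]
Result: (10, 10) → (20, 10)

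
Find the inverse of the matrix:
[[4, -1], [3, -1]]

For [[a,b],[c,d]], inverse = (1/det)·[[d,-b],[-c,a]]
det = (4)(-1) - (-1)(3) = -4 - -3 = -1
Inverse = (1/-1)·[[-1, 1], [-3, 4]]
= [[1, -1], [3, -4]]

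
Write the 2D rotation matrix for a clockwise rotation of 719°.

Rotation matrix formula: [[cos θ, -sin θ], [sin θ, cos θ]]
A clockwise rotation by 719° is equivalent to a counterclockwise rotation by -719°.
For θ = -719°:
cos(-719°) = 0.9998
sin(-719°) = 0.0175
Result: [[0.9998, -0.0175], [0.0175, 0.9998]]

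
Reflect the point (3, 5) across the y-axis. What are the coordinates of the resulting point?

Reflection across y-axis: (3, 5) → (-3, 5)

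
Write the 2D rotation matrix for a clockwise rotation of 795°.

Rotation matrix formula: [[cos θ, -sin θ], [sin θ, cos θ]]
A clockwise rotation by 795° is equivalent to a counterclockwise rotation by -795°.
For θ = -795°:
cos(-795°) = 0.2588
sin(-795°) = -0.9659
Result: [[0.2588, 0.9659], [-0.9659, 0.2588]]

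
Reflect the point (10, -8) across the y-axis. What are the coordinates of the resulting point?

Reflection across y-axis: (10, -8) → (-10, -8)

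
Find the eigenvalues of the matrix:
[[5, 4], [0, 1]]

Characteristic equation: det(A - λI) = 0
λ² - (trace)λ + (det) = 0
trace = 5 + 1 = 6, det = (5)(1) - (4)(0) = 5
λ² - (6)λ + (5) = 0
λ = (6 ± √((6)² - 4·(5))) / 2 = (6 ± √16) / 2
Solving: λ = 1, 5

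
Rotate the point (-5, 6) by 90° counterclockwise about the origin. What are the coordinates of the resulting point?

Rotation matrix for 90°: [[cos 90°, -sin 90°], [sin 90°, cos 90°]] = [[0, -1], [1, 0]]
[[0, -1], [1, 0]] × [-5, 6]ᵀ = [-6, -5]ᵀ
Result: (-6, -5)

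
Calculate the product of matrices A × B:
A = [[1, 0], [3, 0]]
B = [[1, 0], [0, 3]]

Matrix multiplication:
C[0][0] = 1×1 + 0×0 = 1
C[0][1] = 1×0 + 0×3 = 0
C[1][0] = 3×1 + 0×0 = 3
C[1][1] = 3×0 + 0×3 = 0
Result: [[1, 0], [3, 0]]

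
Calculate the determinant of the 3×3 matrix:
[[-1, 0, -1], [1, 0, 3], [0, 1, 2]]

Expansion along first row:
det = -1·det([[0,3],[1,2]]) - 0·det([[1,3],[0,2]]) + -1·det([[1,0],[0,1]])
    = -1·(0·2 - 3·1) - 0·(1·2 - 3·0) + -1·(1·1 - 0·0)
    = -1·-3 - 0·2 + -1·1
    = 3 + 0 + -1 = 2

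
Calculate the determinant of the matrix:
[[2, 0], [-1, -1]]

For a 2×2 matrix [[a, b], [c, d]], det = ad - bc
det = (2)(-1) - (0)(-1) = -2 - 0 = -2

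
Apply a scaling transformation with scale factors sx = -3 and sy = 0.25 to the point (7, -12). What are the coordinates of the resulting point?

Scaling matrix:
[[-3, 0], [0, 0.25]]
Result: (7 × -3, -12 × 0.25) = (-21, -3)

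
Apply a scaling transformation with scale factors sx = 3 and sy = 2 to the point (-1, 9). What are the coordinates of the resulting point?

Scaling matrix:
[[3, 0], [0, 2]]
Result: (-1 × 3, 9 × 2) = (-3, 18)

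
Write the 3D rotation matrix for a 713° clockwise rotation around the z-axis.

Rotation matrix for clockwise 713° around z-axis:
A clockwise rotation by 713° is a counterclockwise rotation by -713°.
cos(-713°) = 0.9925, sin(-713°) = 0.1219
Result: [[0.9925, -0.1219, 0], [0.1219, 0.9925, 0], [0, 0, 1]]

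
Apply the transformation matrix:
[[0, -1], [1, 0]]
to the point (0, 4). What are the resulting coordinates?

Matrix multiplication:
[[0, -1], [1, 0]] × [0, 4]ᵀ
= [(0)(0) + (-1)(4), (1)(0) + (0)(4)]ᵀ
= [-4, 0]ᵀ
Result: (-4, 0)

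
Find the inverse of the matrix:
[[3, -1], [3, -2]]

For [[a,b],[c,d]], inverse = (1/det)·[[d,-b],[-c,a]]
det = (3)(-2) - (-1)(3) = -6 - -3 = -3
Inverse = (1/-3)·[[-2, 1], [-3, 3]]
= [[2/3, -1/3], [1, -1]]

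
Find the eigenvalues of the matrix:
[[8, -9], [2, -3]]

Characteristic equation: det(A - λI) = 0
λ² - (trace)λ + (det) = 0
trace = 8 + -3 = 5, det = (8)(-3) - (-9)(2) = -6
λ² - (5)λ + (-6) = 0
λ = (5 ± √((5)² - 4·(-6))) / 2 = (5 ± √49) / 2
Solving: λ = -1, 6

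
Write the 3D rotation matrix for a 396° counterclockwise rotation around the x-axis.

Rotation matrix for counterclockwise 396° around x-axis:
cos(396°) = 0.8090, sin(396°) = 0.5878
Result: [[1, 0, 0], [0, 0.8090, -0.5878], [0, 0.5878, 0.8090]]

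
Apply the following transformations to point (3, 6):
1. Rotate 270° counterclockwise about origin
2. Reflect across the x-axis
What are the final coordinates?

Step 1: Rotate 270° → (6, -3)
Step 2: Reflect across x-axis → (6, 3)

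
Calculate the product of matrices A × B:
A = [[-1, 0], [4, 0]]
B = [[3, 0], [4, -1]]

Matrix multiplication:
C[0][0] = -1×3 + 0×4 = -3
C[0][1] = -1×0 + 0×-1 = 0
C[1][0] = 4×3 + 0×4 = 12
C[1][1] = 4×0 + 0×-1 = 0
Result: [[-3, 0], [12, 0]]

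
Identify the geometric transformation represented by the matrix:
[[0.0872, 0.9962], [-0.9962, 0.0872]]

This matrix represents: rotation by 275° counterclockwise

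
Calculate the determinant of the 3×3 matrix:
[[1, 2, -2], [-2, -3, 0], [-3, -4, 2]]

Expansion along first row:
det = 1·det([[-3,0],[-4,2]]) - 2·det([[-2,0],[-3,2]]) + -2·det([[-2,-3],[-3,-4]])
    = 1·(-3·2 - 0·-4) - 2·(-2·2 - 0·-3) + -2·(-2·-4 - -3·-3)
    = 1·-6 - 2·-4 + -2·-1
    = -6 + 8 + 2 = 4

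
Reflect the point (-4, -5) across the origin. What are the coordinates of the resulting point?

Reflection across origin: (-4, -5) → (4, 5)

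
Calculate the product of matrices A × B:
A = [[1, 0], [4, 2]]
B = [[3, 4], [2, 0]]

Matrix multiplication:
C[0][0] = 1×3 + 0×2 = 3
C[0][1] = 1×4 + 0×0 = 4
C[1][0] = 4×3 + 2×2 = 16
C[1][1] = 4×4 + 2×0 = 16
Result: [[3, 4], [16, 16]]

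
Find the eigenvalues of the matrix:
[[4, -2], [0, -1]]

Characteristic equation: det(A - λI) = 0
λ² - (trace)λ + (det) = 0
trace = 4 + -1 = 3, det = (4)(-1) - (-2)(0) = -4
λ² - (3)λ + (-4) = 0
λ = (3 ± √((3)² - 4·(-4))) / 2 = (3 ± √25) / 2
Solving: λ = -1, 4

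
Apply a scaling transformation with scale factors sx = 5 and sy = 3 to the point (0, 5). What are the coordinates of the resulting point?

Scaling matrix:
[[5, 0], [0, 3]]
Result: (0 × 5, 5 × 3) = (0, 15)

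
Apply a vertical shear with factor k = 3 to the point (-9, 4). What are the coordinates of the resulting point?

Shear matrix for vertical shear with factor k = 3:
[[1, 0], [3, 1]]
Result: (-9, 4) → (-9, -23)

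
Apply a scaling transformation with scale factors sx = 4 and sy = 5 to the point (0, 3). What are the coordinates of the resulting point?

Scaling matrix:
[[4, 0], [0, 5]]
Result: (0 × 4, 3 × 5) = (0, 15)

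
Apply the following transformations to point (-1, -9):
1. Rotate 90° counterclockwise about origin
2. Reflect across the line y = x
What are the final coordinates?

Step 1: Rotate 90° → (9, -1)
Step 2: Reflect across line y = x → (-1, 9)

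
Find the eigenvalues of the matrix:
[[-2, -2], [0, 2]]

Characteristic equation: det(A - λI) = 0
λ² - (trace)λ + (det) = 0
trace = -2 + 2 = 0, det = (-2)(2) - (-2)(0) = -4
λ² - (0)λ + (-4) = 0
λ = (0 ± √((0)² - 4·(-4))) / 2 = (0 ± √16) / 2
Solving: λ = -2, 2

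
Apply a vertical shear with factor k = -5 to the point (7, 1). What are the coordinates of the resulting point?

Shear matrix for vertical shear with factor k = -5:
[[1, 0], [-5, 1]]
Result: (7, 1) → (7, -34)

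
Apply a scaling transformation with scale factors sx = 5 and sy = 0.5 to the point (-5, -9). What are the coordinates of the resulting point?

Scaling matrix:
[[5, 0], [0, 0.50]]
Result: (-5 × 5, -9 × 0.5) = (-25, -4.5)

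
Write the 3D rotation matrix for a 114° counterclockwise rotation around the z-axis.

Rotation matrix for counterclockwise 114° around z-axis:
cos(114°) = -0.4067, sin(114°) = 0.9135
Result: [[-0.4067, -0.9135, 0], [0.9135, -0.4067, 0], [0, 0, 1]]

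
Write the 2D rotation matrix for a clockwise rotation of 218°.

Rotation matrix formula: [[cos θ, -sin θ], [sin θ, cos θ]]
A clockwise rotation by 218° is equivalent to a counterclockwise rotation by -218°.
For θ = -218°:
cos(-218°) = -0.7880
sin(-218°) = 0.6157
Result: [[-0.7880, -0.6157], [0.6157, -0.7880]]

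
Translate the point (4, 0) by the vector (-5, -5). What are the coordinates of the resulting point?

Translation by (-5, -5) (homogeneous matrix [[1, 0, -5], [0, 1, -5], [0, 0, 1]]):
x' = 4 + -5 = -1
y' = 0 + -5 = -5
Result: (-1, -5)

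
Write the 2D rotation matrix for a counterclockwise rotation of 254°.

Rotation matrix formula: [[cos θ, -sin θ], [sin θ, cos θ]]
For θ = 254°:
cos(254°) = -0.2756
sin(254°) = -0.9613
Result: [[-0.2756, 0.9613], [-0.9613, -0.2756]]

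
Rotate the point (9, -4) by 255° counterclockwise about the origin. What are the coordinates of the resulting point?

Rotation matrix for 255°: [[cos 255°, -sin 255°], [sin 255°, cos 255°]] ≈ [[-0.258819, 0.965926], [-0.965926, -0.258819]]
[[-0.258819, 0.965926], [-0.965926, -0.258819]] × [9, -4]ᵀ ≈ [-6.1931, -7.6581]ᵀ
Result: (-6.1931, -7.6581)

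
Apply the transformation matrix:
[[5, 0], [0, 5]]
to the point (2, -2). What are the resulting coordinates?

Matrix multiplication:
[[5, 0], [0, 5]] × [2, -2]ᵀ
= [(5)(2) + (0)(-2), (0)(2) + (5)(-2)]ᵀ
= [10, -10]ᵀ
Result: (10, -10)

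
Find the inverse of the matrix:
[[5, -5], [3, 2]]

For [[a,b],[c,d]], inverse = (1/det)·[[d,-b],[-c,a]]
det = (5)(2) - (-5)(3) = 10 - -15 = 25
Inverse = (1/25)·[[2, 5], [-3, 5]]
= [[2/25, 1/5], [-3/25, 1/5]]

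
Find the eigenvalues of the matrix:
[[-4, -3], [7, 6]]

Characteristic equation: det(A - λI) = 0
λ² - (trace)λ + (det) = 0
trace = -4 + 6 = 2, det = (-4)(6) - (-3)(7) = -3
λ² - (2)λ + (-3) = 0
λ = (2 ± √((2)² - 4·(-3))) / 2 = (2 ± √16) / 2
Solving: λ = -1, 3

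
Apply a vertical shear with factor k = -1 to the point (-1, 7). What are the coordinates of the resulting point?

Shear matrix for vertical shear with factor k = -1:
[[1, 0], [-1, 1]]
Result: (-1, 7) → (-1, 8)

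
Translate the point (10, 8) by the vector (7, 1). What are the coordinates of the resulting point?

Translation by (7, 1) (homogeneous matrix [[1, 0, 7], [0, 1, 1], [0, 0, 1]]):
x' = 10 + 7 = 17
y' = 8 + 1 = 9
Result: (17, 9)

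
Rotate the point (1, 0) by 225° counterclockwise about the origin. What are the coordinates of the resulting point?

Rotation matrix for 225°: [[cos 225°, -sin 225°], [sin 225°, cos 225°]] ≈ [[-0.707107, 0.707107], [-0.707107, -0.707107]]
[[-0.707107, 0.707107], [-0.707107, -0.707107]] × [1, 0]ᵀ ≈ [-0.7071, -0.7071]ᵀ
Result: (-0.7071, -0.7071)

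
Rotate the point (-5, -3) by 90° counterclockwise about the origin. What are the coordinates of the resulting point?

Rotation matrix for 90°: [[cos 90°, -sin 90°], [sin 90°, cos 90°]] = [[0, -1], [1, 0]]
[[0, -1], [1, 0]] × [-5, -3]ᵀ = [3, -5]ᵀ
Result: (3, -5)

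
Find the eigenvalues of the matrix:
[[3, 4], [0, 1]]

Characteristic equation: det(A - λI) = 0
λ² - (trace)λ + (det) = 0
trace = 3 + 1 = 4, det = (3)(1) - (4)(0) = 3
λ² - (4)λ + (3) = 0
λ = (4 ± √((4)² - 4·(3))) / 2 = (4 ± √4) / 2
Solving: λ = 1, 3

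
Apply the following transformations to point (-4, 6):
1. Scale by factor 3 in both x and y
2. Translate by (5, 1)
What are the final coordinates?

Step 1: Scale (-4, 6) by 3 → (-12, 18)
Step 2: Translate by (5, 1) → (-7, 19)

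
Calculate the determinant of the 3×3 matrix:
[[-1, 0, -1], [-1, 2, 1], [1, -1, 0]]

Expansion along first row:
det = -1·det([[2,1],[-1,0]]) - 0·det([[-1,1],[1,0]]) + -1·det([[-1,2],[1,-1]])
    = -1·(2·0 - 1·-1) - 0·(-1·0 - 1·1) + -1·(-1·-1 - 2·1)
    = -1·1 - 0·-1 + -1·-1
    = -1 + 0 + 1 = 0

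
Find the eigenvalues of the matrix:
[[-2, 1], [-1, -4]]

Characteristic equation: det(A - λI) = 0
λ² - (trace)λ + (det) = 0
trace = -2 + -4 = -6, det = (-2)(-4) - (1)(-1) = 9
λ² - (-6)λ + (9) = 0
λ = (-6 ± √((-6)² - 4·(9))) / 2 = (-6 ± √0) / 2
Solving: λ = -3, -3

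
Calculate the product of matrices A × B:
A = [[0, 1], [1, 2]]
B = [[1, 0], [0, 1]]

Matrix multiplication:
C[0][0] = 0×1 + 1×0 = 0
C[0][1] = 0×0 + 1×1 = 1
C[1][0] = 1×1 + 2×0 = 1
C[1][1] = 1×0 + 2×1 = 2
Result: [[0, 1], [1, 2]]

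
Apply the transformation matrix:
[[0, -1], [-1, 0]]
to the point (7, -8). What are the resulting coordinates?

Matrix multiplication:
[[0, -1], [-1, 0]] × [7, -8]ᵀ
= [(0)(7) + (-1)(-8), (-1)(7) + (0)(-8)]ᵀ
= [8, -7]ᵀ
Result: (8, -7)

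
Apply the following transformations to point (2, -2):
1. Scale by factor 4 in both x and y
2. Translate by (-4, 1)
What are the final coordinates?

Step 1: Scale (2, -2) by 4 → (8, -8)
Step 2: Translate by (-4, 1) → (4, -7)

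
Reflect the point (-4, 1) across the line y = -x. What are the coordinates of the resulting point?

Reflection across line y = -x: (-4, 1) → (-1, 4)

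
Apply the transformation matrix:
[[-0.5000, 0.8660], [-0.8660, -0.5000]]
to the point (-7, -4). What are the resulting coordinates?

Matrix multiplication:
[[-0.5000, 0.8660], [-0.8660, -0.5000]] × [-7, -4]ᵀ
= [(-0.5000)(-7) + (0.8660)(-4), (-0.8660)(-7) + (-0.5000)(-4)]ᵀ
= [0.0360, 8.0620]ᵀ
Result: (0.0360, 8.0620)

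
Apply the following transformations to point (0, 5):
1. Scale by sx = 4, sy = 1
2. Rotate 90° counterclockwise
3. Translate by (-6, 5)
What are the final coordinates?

Step 1: Scale → (0, 5)
Step 2: Rotate 90° → (-5, 0)
Step 3: Translate → (-11, 5)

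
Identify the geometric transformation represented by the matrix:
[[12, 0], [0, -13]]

This matrix represents: non-uniform scaling by sx = 12, sy = -13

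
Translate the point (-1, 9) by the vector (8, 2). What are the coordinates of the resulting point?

Translation by (8, 2) (homogeneous matrix [[1, 0, 8], [0, 1, 2], [0, 0, 1]]):
x' = -1 + 8 = 7
y' = 9 + 2 = 11
Result: (7, 11)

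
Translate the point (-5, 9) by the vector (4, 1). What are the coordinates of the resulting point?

Translation by (4, 1) (homogeneous matrix [[1, 0, 4], [0, 1, 1], [0, 0, 1]]):
x' = -5 + 4 = -1
y' = 9 + 1 = 10
Result: (-1, 10)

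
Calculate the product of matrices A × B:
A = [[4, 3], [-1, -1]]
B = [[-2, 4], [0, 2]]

Matrix multiplication:
C[0][0] = 4×-2 + 3×0 = -8
C[0][1] = 4×4 + 3×2 = 22
C[1][0] = -1×-2 + -1×0 = 2
C[1][1] = -1×4 + -1×2 = -6
Result: [[-8, 22], [2, -6]]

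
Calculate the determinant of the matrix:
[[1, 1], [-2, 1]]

For a 2×2 matrix [[a, b], [c, d]], det = ad - bc
det = (1)(1) - (1)(-2) = 1 - -2 = 3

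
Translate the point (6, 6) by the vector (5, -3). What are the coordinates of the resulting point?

Translation by (5, -3) (homogeneous matrix [[1, 0, 5], [0, 1, -3], [0, 0, 1]]):
x' = 6 + 5 = 11
y' = 6 + -3 = 3
Result: (11, 3)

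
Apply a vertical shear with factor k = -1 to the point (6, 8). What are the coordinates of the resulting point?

Shear matrix for vertical shear with factor k = -1:
[[1, 0], [-1, 1]]
Result: (6, 8) → (6, 2)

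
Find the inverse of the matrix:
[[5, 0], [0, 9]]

For [[a,b],[c,d]], inverse = (1/det)·[[d,-b],[-c,a]]
det = (5)(9) - (0)(0) = 45 - 0 = 45
Inverse = (1/45)·[[9, 0], [0, 5]]
= [[1/5, 0], [0, 1/9]]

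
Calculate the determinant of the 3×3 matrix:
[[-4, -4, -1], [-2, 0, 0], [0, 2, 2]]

Expansion along first row:
det = -4·det([[0,0],[2,2]]) - -4·det([[-2,0],[0,2]]) + -1·det([[-2,0],[0,2]])
    = -4·(0·2 - 0·2) - -4·(-2·2 - 0·0) + -1·(-2·2 - 0·0)
    = -4·0 - -4·-4 + -1·-4
    = 0 + -16 + 4 = -12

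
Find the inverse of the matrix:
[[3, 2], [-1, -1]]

For [[a,b],[c,d]], inverse = (1/det)·[[d,-b],[-c,a]]
det = (3)(-1) - (2)(-1) = -3 - -2 = -1
Inverse = (1/-1)·[[-1, -2], [1, 3]]
= [[1, 2], [-1, -3]]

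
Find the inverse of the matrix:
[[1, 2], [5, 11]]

For [[a,b],[c,d]], inverse = (1/det)·[[d,-b],[-c,a]]
det = (1)(11) - (2)(5) = 11 - 10 = 1
Inverse = [[11, -2], [-5, 1]]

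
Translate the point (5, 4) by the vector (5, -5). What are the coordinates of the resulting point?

Translation by (5, -5) (homogeneous matrix [[1, 0, 5], [0, 1, -5], [0, 0, 1]]):
x' = 5 + 5 = 10
y' = 4 + -5 = -1
Result: (10, -1)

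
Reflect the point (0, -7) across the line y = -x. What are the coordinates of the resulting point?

Reflection across line y = -x: (0, -7) → (7, 0)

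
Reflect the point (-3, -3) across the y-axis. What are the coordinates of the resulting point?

Reflection across y-axis: (-3, -3) → (3, -3)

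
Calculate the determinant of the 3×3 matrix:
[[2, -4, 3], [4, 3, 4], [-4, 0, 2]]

Expansion along first row:
det = 2·det([[3,4],[0,2]]) - -4·det([[4,4],[-4,2]]) + 3·det([[4,3],[-4,0]])
    = 2·(3·2 - 4·0) - -4·(4·2 - 4·-4) + 3·(4·0 - 3·-4)
    = 2·6 - -4·24 + 3·12
    = 12 + 96 + 36 = 144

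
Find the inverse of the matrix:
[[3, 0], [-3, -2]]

For [[a,b],[c,d]], inverse = (1/det)·[[d,-b],[-c,a]]
det = (3)(-2) - (0)(-3) = -6 - 0 = -6
Inverse = (1/-6)·[[-2, 0], [3, 3]]
= [[1/3, 0], [-1/2, -1/2]]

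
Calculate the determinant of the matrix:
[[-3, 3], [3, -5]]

For a 2×2 matrix [[a, b], [c, d]], det = ad - bc
det = (-3)(-5) - (3)(3) = 15 - 9 = 6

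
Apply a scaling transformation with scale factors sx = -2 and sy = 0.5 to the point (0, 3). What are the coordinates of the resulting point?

Scaling matrix:
[[-2, 0], [0, 0.50]]
Result: (0 × -2, 3 × 0.5) = (0, 1.5)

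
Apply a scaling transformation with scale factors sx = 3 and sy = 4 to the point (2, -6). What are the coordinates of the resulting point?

Scaling matrix:
[[3, 0], [0, 4]]
Result: (2 × 3, -6 × 4) = (6, -24)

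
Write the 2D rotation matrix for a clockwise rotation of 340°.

Rotation matrix formula: [[cos θ, -sin θ], [sin θ, cos θ]]
A clockwise rotation by 340° is equivalent to a counterclockwise rotation by -340°.
For θ = -340°:
cos(-340°) = 0.9397
sin(-340°) = 0.3420
Result: [[0.9397, -0.3420], [0.3420, 0.9397]]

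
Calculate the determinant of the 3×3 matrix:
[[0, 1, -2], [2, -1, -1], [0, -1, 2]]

Expansion along first row:
det = 0·det([[-1,-1],[-1,2]]) - 1·det([[2,-1],[0,2]]) + -2·det([[2,-1],[0,-1]])
    = 0·(-1·2 - -1·-1) - 1·(2·2 - -1·0) + -2·(2·-1 - -1·0)
    = 0·-3 - 1·4 + -2·-2
    = 0 + -4 + 4 = 0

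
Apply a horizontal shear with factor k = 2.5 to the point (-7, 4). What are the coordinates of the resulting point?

Shear matrix for horizontal shear with factor k = 2.5:
[[1, 2.50], [0, 1]]
Result: (-7, 4) → (3, 4)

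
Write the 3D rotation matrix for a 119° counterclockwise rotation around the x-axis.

Rotation matrix for counterclockwise 119° around x-axis:
cos(119°) = -0.4848, sin(119°) = 0.8746
Result: [[1, 0, 0], [0, -0.4848, -0.8746], [0, 0.8746, -0.4848]]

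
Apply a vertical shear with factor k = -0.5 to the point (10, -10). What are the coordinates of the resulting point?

Shear matrix for vertical shear with factor k = -0.5:
[[1, 0], [-0.50, 1]]
Result: (10, -10) → (10, -15)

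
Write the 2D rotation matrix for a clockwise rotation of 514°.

Rotation matrix formula: [[cos θ, -sin θ], [sin θ, cos θ]]
A clockwise rotation by 514° is equivalent to a counterclockwise rotation by -514°.
For θ = -514°:
cos(-514°) = -0.8988
sin(-514°) = -0.4384
Result: [[-0.8988, 0.4384], [-0.4384, -0.8988]]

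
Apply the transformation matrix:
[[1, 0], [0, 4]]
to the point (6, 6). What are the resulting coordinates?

Matrix multiplication:
[[1, 0], [0, 4]] × [6, 6]ᵀ
= [(1)(6) + (0)(6), (0)(6) + (4)(6)]ᵀ
= [6, 24]ᵀ
Result: (6, 24)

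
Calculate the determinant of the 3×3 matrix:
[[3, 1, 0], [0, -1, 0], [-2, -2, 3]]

Expansion along first row:
det = 3·det([[-1,0],[-2,3]]) - 1·det([[0,0],[-2,3]]) + 0·det([[0,-1],[-2,-2]])
    = 3·(-1·3 - 0·-2) - 1·(0·3 - 0·-2) + 0·(0·-2 - -1·-2)
    = 3·-3 - 1·0 + 0·-2
    = -9 + 0 + 0 = -9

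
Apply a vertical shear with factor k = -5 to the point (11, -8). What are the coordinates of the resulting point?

Shear matrix for vertical shear with factor k = -5:
[[1, 0], [-5, 1]]
Result: (11, -8) → (11, -63)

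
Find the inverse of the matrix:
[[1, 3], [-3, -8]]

For [[a,b],[c,d]], inverse = (1/det)·[[d,-b],[-c,a]]
det = (1)(-8) - (3)(-3) = -8 - -9 = 1
Inverse = [[-8, -3], [3, 1]]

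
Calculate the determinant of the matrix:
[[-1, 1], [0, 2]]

For a 2×2 matrix [[a, b], [c, d]], det = ad - bc
det = (-1)(2) - (1)(0) = -2 - 0 = -2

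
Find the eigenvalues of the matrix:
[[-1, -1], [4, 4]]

Characteristic equation: det(A - λI) = 0
λ² - (trace)λ + (det) = 0
trace = -1 + 4 = 3, det = (-1)(4) - (-1)(4) = 0
λ² - (3)λ + (0) = 0
λ = (3 ± √((3)² - 4·(0))) / 2 = (3 ± √9) / 2
Solving: λ = 0, 3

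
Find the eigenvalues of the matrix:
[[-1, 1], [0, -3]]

Characteristic equation: det(A - λI) = 0
λ² - (trace)λ + (det) = 0
trace = -1 + -3 = -4, det = (-1)(-3) - (1)(0) = 3
λ² - (-4)λ + (3) = 0
λ = (-4 ± √((-4)² - 4·(3))) / 2 = (-4 ± √4) / 2
Solving: λ = -3, -1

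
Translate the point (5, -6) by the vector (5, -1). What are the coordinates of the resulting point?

Translation by (5, -1) (homogeneous matrix [[1, 0, 5], [0, 1, -1], [0, 0, 1]]):
x' = 5 + 5 = 10
y' = -6 + -1 = -7
Result: (10, -7)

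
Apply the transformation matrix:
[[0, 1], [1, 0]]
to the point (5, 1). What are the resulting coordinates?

Matrix multiplication:
[[0, 1], [1, 0]] × [5, 1]ᵀ
= [(0)(5) + (1)(1), (1)(5) + (0)(1)]ᵀ
= [1, 5]ᵀ
Result: (1, 5)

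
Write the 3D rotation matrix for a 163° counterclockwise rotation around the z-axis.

Rotation matrix for counterclockwise 163° around z-axis:
cos(163°) = -0.9563, sin(163°) = 0.2924
Result: [[-0.9563, -0.2924, 0], [0.2924, -0.9563, 0], [0, 0, 1]]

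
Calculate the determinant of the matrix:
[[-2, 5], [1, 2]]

For a 2×2 matrix [[a, b], [c, d]], det = ad - bc
det = (-2)(2) - (5)(1) = -4 - 5 = -9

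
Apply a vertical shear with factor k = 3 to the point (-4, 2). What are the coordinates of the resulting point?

Shear matrix for vertical shear with factor k = 3:
[[1, 0], [3, 1]]
Result: (-4, 2) → (-4, -10)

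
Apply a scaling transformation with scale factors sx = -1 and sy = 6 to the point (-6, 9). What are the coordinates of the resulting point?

Scaling matrix:
[[-1, 0], [0, 6]]
Result: (-6 × -1, 9 × 6) = (6, 54)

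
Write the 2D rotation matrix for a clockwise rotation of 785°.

Rotation matrix formula: [[cos θ, -sin θ], [sin θ, cos θ]]
A clockwise rotation by 785° is equivalent to a counterclockwise rotation by -785°.
For θ = -785°:
cos(-785°) = 0.4226
sin(-785°) = -0.9063
Result: [[0.4226, 0.9063], [-0.9063, 0.4226]]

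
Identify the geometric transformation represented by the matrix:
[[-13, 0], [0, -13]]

This matrix represents: uniform scaling by factor -13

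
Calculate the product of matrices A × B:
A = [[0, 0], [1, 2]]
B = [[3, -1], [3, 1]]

Matrix multiplication:
C[0][0] = 0×3 + 0×3 = 0
C[0][1] = 0×-1 + 0×1 = 0
C[1][0] = 1×3 + 2×3 = 9
C[1][1] = 1×-1 + 2×1 = 1
Result: [[0, 0], [9, 1]]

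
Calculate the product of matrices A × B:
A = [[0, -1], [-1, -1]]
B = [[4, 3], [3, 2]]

Matrix multiplication:
C[0][0] = 0×4 + -1×3 = -3
C[0][1] = 0×3 + -1×2 = -2
C[1][0] = -1×4 + -1×3 = -7
C[1][1] = -1×3 + -1×2 = -5
Result: [[-3, -2], [-7, -5]]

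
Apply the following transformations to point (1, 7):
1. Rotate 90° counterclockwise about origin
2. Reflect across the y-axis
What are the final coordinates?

Step 1: Rotate 90° → (-7, 1)
Step 2: Reflect across y-axis → (7, 1)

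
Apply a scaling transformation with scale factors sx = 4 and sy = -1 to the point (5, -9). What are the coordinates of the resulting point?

Scaling matrix:
[[4, 0], [0, -1]]
Result: (5 × 4, -9 × -1) = (20, 9)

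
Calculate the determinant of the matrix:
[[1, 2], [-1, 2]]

For a 2×2 matrix [[a, b], [c, d]], det = ad - bc
det = (1)(2) - (2)(-1) = 2 - -2 = 4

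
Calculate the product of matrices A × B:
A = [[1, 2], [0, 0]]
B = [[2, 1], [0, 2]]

Matrix multiplication:
C[0][0] = 1×2 + 2×0 = 2
C[0][1] = 1×1 + 2×2 = 5
C[1][0] = 0×2 + 0×0 = 0
C[1][1] = 0×1 + 0×2 = 0
Result: [[2, 5], [0, 0]]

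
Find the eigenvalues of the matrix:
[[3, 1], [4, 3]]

Characteristic equation: det(A - λI) = 0
λ² - (trace)λ + (det) = 0
trace = 3 + 3 = 6, det = (3)(3) - (1)(4) = 5
λ² - (6)λ + (5) = 0
λ = (6 ± √((6)² - 4·(5))) / 2 = (6 ± √16) / 2
Solving: λ = 1, 5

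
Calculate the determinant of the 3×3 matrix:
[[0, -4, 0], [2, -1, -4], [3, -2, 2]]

Expansion along first row:
det = 0·det([[-1,-4],[-2,2]]) - -4·det([[2,-4],[3,2]]) + 0·det([[2,-1],[3,-2]])
    = 0·(-1·2 - -4·-2) - -4·(2·2 - -4·3) + 0·(2·-2 - -1·3)
    = 0·-10 - -4·16 + 0·-1
    = 0 + 64 + 0 = 64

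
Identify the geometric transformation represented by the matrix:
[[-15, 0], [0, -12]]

This matrix represents: non-uniform scaling by sx = -15, sy = -12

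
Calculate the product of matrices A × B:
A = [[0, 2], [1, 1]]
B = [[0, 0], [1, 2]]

Matrix multiplication:
C[0][0] = 0×0 + 2×1 = 2
C[0][1] = 0×0 + 2×2 = 4
C[1][0] = 1×0 + 1×1 = 1
C[1][1] = 1×0 + 1×2 = 2
Result: [[2, 4], [1, 2]]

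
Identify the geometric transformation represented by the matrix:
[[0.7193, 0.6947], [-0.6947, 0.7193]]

This matrix represents: rotation by 316° counterclockwise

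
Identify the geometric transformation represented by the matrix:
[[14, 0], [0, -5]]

This matrix represents: non-uniform scaling by sx = 14, sy = -5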